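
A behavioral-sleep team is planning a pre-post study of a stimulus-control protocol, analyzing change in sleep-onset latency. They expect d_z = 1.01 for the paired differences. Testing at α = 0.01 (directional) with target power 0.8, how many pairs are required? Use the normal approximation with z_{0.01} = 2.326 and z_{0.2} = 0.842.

For a paired (one-sample on differences) test: n = ((z_{α} + z_β) / d)².
z_{α} + z_β = 2.326 + 0.842 = 3.168.
n = (3.168 / 1.01)² = 3.137² = 9.84.
Round up.

n = 10 pairs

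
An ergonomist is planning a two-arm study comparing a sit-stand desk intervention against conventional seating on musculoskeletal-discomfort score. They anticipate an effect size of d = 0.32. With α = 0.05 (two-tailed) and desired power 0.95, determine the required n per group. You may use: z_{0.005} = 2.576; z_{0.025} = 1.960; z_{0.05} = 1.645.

For two independent groups with equal n: n = 2·((z_{α/2} + z_β) / d)².
z_{α/2} + z_β = 1.960 + 1.645 = 3.605.
n = 2 × (3.605 / 0.32)² = 2 × 11.266² = 2 × 126.91 = 253.8.
Round up to the next whole participant.

n = 254 per group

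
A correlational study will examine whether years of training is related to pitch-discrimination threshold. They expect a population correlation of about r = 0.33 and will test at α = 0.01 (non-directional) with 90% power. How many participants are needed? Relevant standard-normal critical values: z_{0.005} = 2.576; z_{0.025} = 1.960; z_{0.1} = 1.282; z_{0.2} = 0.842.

Fisher's z: C = ½·ln((1+r)/(1−r)) = ½·ln(1.9851) = 0.3428.
n = ((z_{α/2} + z_β)/C)² + 3.
(2.576 + 1.282) / 0.3428 = 3.858 / 0.3428 = 11.254.
n = 11.254² + 3 = 126.66 + 3 = 129.7.
Round up.

n = 130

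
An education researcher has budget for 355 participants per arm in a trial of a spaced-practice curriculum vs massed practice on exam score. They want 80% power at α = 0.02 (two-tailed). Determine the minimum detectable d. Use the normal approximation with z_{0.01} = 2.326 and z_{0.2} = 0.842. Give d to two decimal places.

d_min ≈ 0.24

For two independent groups of n = 355 each: d_min = (z_{α/2} + z_β)·√(2/n).
z-sum = 2.326 + 0.842 = 3.168.
d_min = 3.168 × √(2/355) = 3.168 × 0.0751 = 0.238.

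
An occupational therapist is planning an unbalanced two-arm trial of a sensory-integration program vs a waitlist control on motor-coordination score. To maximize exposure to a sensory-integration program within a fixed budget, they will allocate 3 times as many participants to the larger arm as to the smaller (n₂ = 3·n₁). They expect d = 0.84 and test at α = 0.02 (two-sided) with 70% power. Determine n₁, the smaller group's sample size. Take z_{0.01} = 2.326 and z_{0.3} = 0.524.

With allocation ratio k = n₂/n₁ = 3, Var(x̄₁−x̄₂) = σ²(1/n₁ + 1/(k·n₁)) = σ²·(k+1)/(k·n₁).
So n₁ = (1 + 1/k)·((z_{α/2} + z_β)/d)² = 1.333 × (2.850/0.84)².
n₁ = 1.333 × 11.51 = 15.3.
Round up: n₁ = 16, giving n₂ = 3 × 16 = 48.

n₁ = 16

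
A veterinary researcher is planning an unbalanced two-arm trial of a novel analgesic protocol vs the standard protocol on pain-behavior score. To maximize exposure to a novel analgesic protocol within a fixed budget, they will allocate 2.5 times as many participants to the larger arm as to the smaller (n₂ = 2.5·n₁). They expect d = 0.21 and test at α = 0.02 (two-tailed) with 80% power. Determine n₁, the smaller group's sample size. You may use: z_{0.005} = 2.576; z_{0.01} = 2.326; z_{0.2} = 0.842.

With allocation ratio k = n₂/n₁ = 2.5, Var(x̄₁−x̄₂) = σ²(1/n₁ + 1/(k·n₁)) = σ²·(k+1)/(k·n₁).
So n₁ = (1 + 1/k)·((z_{α/2} + z_β)/d)² = 1.400 × (3.168/0.21)².
n₁ = 1.400 × 227.58 = 318.6.
Round up: n₁ = 319, giving n₂ = ⌈2.5 × 319⌉ = ⌈797.5⌉ = 798.

n₁ = 319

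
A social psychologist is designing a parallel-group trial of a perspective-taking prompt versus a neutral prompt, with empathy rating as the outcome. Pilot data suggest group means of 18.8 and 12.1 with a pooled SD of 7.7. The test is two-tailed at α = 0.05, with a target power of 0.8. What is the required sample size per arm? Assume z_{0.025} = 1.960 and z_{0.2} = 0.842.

n = 21 per group

Cohen's d = |M₁ − M₂| / SD_pooled = |18.8 − 12.1| / 7.7 = 6.7 / 7.7 = 0.870.
For two independent groups with equal n: n = 2·((z_{α/2} + z_β) / d)².
z_{α/2} + z_β = 1.960 + 0.842 = 2.802.
n = 2 × (2.802 / 0.870)² = 2 × 3.221² = 2 × 10.37 = 20.7.
Round up to the next whole participant.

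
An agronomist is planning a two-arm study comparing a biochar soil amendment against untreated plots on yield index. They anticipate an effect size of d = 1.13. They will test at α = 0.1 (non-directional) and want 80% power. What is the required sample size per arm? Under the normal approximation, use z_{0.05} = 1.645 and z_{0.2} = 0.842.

n = 10 per group

For two independent groups with equal n: n = 2·((z_{α/2} + z_β) / d)².
z_{α/2} + z_β = 1.645 + 0.842 = 2.487.
n = 2 × (2.487 / 1.13)² = 2 × 2.201² = 2 × 4.84 = 9.7.
Round up to the next whole participant.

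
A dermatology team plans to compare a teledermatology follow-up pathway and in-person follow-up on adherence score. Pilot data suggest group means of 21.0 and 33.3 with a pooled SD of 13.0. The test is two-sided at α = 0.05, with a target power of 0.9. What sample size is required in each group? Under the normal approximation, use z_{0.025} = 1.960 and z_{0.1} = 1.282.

Cohen's d = |M₁ − M₂| / SD_pooled = |21.0 − 33.3| / 13.0 = 12.3 / 13.0 = 0.946.
For two independent groups with equal n: n = 2·((z_{α/2} + z_β) / d)².
z_{α/2} + z_β = 1.960 + 1.282 = 3.242.
n = 2 × (3.242 / 0.946)² = 2 × 3.427² = 2 × 11.74 = 23.5.
Round up to the next whole participant.

n = 24 per group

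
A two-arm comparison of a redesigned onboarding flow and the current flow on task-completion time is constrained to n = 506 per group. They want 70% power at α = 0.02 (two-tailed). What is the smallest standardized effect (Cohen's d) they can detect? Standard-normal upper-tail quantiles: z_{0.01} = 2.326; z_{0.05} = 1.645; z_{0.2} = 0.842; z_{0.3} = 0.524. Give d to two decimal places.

d_min ≈ 0.18

For two independent groups of n = 506 each: d_min = (z_{α/2} + z_β)·√(2/n).
z-sum = 2.326 + 0.524 = 2.850.
d_min = 2.850 × √(2/506) = 2.850 × 0.0629 = 0.179.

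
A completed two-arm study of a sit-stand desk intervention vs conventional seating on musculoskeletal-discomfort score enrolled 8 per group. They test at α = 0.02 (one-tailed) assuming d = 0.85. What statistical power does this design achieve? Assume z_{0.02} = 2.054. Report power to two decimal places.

power ≈ 0.36

For two equal groups, power = Φ(d·√(n/2) − z_{α}).
d·√(n/2) = 0.85 × √(8/2) = 0.85 × 2.000 = 1.700.
z_β = 1.700 − 2.054 = -0.354.
Power = Φ(-0.354) = 0.362.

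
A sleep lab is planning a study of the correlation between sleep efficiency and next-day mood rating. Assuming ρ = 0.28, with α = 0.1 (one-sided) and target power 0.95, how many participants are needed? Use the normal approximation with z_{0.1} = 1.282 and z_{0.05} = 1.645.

Fisher's z: C = ½·ln((1+r)/(1−r)) = ½·ln(1.7778) = 0.2877.
n = ((z_{α} + z_β)/C)² + 3.
(1.282 + 1.645) / 0.2877 = 2.927 / 0.2877 = 10.174.
n = 10.174² + 3 = 103.51 + 3 = 106.5.
Round up.

n = 107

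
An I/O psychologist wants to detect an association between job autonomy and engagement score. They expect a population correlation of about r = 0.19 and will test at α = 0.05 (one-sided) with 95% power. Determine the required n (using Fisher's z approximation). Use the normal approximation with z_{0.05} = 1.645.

n = 296

Fisher's z: C = ½·ln((1+r)/(1−r)) = ½·ln(1.4691) = 0.1923.
n = ((z_{α} + z_β)/C)² + 3.
(1.645 + 1.645) / 0.1923 = 3.290 / 0.1923 = 17.109.
n = 17.109² + 3 = 292.71 + 3 = 295.7.
Round up.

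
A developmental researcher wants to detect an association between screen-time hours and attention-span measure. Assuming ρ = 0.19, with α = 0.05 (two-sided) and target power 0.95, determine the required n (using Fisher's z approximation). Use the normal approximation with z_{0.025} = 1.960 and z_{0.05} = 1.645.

n = 355

Fisher's z: C = ½·ln((1+r)/(1−r)) = ½·ln(1.4691) = 0.1923.
n = ((z_{α/2} + z_β)/C)² + 3.
(1.960 + 1.645) / 0.1923 = 3.605 / 0.1923 = 18.747.
n = 18.747² + 3 = 351.44 + 3 = 354.4.
Round up.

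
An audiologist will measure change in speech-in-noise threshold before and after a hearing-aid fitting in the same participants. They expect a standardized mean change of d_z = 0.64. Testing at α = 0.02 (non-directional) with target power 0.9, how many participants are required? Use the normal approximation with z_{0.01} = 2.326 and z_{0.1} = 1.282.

For a paired (one-sample on differences) test: n = ((z_{α/2} + z_β) / d)².
z_{α/2} + z_β = 2.326 + 1.282 = 3.608.
n = (3.608 / 0.64)² = 5.638² = 31.78.
Round up.

n = 32 pairs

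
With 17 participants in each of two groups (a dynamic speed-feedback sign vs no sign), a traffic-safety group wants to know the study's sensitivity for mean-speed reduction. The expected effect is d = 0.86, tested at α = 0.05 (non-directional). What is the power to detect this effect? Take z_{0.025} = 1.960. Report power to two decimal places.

For two equal groups, power = Φ(d·√(n/2) − z_{α/2}).
d·√(n/2) = 0.86 × √(17/2) = 0.86 × 2.915 = 2.507.
z_β = 2.507 − 1.960 = 0.547.
Power = Φ(0.547) = 0.708.

power ≈ 0.71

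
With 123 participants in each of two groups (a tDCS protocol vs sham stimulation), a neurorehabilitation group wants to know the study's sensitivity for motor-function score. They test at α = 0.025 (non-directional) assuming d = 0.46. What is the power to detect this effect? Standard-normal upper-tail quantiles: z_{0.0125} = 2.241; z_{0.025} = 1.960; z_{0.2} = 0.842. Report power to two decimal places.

power ≈ 0.91

For two equal groups, power = Φ(d·√(n/2) − z_{α/2}).
d·√(n/2) = 0.46 × √(123/2) = 0.46 × 7.842 = 3.607.
z_β = 3.607 − 2.241 = 1.366.
Power = Φ(1.366) = 0.914.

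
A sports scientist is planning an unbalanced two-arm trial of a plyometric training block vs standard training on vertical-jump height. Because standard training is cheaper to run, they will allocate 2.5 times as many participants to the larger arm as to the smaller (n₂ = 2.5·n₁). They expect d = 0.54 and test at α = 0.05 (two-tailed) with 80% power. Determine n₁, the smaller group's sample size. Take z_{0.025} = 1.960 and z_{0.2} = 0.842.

n₁ = 38

With allocation ratio k = n₂/n₁ = 2.5, Var(x̄₁−x̄₂) = σ²(1/n₁ + 1/(k·n₁)) = σ²·(k+1)/(k·n₁).
So n₁ = (1 + 1/k)·((z_{α/2} + z_β)/d)² = 1.400 × (2.802/0.54)².
n₁ = 1.400 × 26.92 = 37.7.
Round up: n₁ = 38, giving n₂ = 2.5 × 38 = 95.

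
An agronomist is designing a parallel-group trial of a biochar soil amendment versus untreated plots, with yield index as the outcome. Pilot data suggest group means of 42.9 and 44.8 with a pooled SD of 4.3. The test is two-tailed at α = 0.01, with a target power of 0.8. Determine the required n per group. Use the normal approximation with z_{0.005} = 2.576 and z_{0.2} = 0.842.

n = 120 per group

Cohen's d = |M₁ − M₂| / SD_pooled = |42.9 − 44.8| / 4.3 = 1.9 / 4.3 = 0.442.
For two independent groups with equal n: n = 2·((z_{α/2} + z_β) / d)².
z_{α/2} + z_β = 2.576 + 0.842 = 3.418.
n = 2 × (3.418 / 0.442)² = 2 × 7.733² = 2 × 59.80 = 119.6.
Round up to the next whole participant.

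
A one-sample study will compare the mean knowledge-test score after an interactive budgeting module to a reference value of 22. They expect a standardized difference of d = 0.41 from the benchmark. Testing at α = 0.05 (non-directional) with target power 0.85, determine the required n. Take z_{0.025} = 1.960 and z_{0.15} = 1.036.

n = 54

For a one-sample test: n = ((z_{α/2} + z_β) / d)².
z_{α/2} + z_β = 1.960 + 1.036 = 2.996.
n = (2.996 / 0.41)² = 7.307² = 53.40.
Round up.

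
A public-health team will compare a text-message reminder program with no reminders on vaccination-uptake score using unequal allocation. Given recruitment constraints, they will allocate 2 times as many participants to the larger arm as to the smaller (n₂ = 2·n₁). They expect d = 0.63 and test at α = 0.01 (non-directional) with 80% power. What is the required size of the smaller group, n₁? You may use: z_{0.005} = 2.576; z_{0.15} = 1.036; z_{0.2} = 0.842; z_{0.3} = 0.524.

With allocation ratio k = n₂/n₁ = 2, Var(x̄₁−x̄₂) = σ²(1/n₁ + 1/(k·n₁)) = σ²·(k+1)/(k·n₁).
So n₁ = (1 + 1/k)·((z_{α/2} + z_β)/d)² = 1.500 × (3.418/0.63)².
n₁ = 1.500 × 29.43 = 44.2.
Round up: n₁ = 45, giving n₂ = 2 × 45 = 90.

n₁ = 45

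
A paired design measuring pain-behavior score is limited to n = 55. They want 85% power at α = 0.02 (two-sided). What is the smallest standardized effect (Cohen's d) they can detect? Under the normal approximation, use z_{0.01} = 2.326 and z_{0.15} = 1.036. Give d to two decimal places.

d_min ≈ 0.45

For a single sample (or paired design) of n = 55: d_min = (z_{α/2} + z_β)/√n.
z-sum = 2.326 + 1.036 = 3.362.
d_min = 3.362 / √55 = 3.362 / 7.416 = 0.453.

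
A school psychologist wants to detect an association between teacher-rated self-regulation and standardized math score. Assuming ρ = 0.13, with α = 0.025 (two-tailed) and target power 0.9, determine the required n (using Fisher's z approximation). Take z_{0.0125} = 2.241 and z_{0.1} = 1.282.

n = 730

Fisher's z: C = ½·ln((1+r)/(1−r)) = ½·ln(1.2989) = 0.1307.
n = ((z_{α/2} + z_β)/C)² + 3.
(2.241 + 1.282) / 0.1307 = 3.523 / 0.1307 = 26.955.
n = 26.955² + 3 = 726.56 + 3 = 729.6.
Round up.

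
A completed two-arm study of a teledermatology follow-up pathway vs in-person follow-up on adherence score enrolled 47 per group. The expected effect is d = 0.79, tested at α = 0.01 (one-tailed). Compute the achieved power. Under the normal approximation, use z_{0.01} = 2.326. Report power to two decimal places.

power ≈ 0.93

For two equal groups, power = Φ(d·√(n/2) − z_{α}).
d·√(n/2) = 0.79 × √(47/2) = 0.79 × 4.848 = 3.830.
z_β = 3.830 − 2.326 = 1.504.
Power = Φ(1.504) = 0.934.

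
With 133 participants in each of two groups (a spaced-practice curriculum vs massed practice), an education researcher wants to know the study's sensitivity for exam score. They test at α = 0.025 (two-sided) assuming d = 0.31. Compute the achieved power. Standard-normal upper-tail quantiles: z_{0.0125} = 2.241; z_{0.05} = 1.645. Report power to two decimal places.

For two equal groups, power = Φ(d·√(n/2) − z_{α/2}).
d·√(n/2) = 0.31 × √(133/2) = 0.31 × 8.155 = 2.528.
z_β = 2.528 − 2.241 = 0.287.
Power = Φ(0.287) = 0.613.

power ≈ 0.61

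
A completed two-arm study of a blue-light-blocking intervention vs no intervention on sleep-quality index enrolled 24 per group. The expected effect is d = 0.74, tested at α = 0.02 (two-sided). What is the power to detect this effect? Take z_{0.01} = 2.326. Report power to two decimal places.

power ≈ 0.59

For two equal groups, power = Φ(d·√(n/2) − z_{α/2}).
d·√(n/2) = 0.74 × √(24/2) = 0.74 × 3.464 = 2.563.
z_β = 2.563 − 2.326 = 0.237.
Power = Φ(0.237) = 0.594.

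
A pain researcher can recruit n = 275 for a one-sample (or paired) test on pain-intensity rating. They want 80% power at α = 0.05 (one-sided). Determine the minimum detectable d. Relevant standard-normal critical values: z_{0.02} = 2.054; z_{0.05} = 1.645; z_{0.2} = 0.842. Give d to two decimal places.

d_min ≈ 0.15

For a single sample (or paired design) of n = 275: d_min = (z_{α} + z_β)/√n.
z-sum = 1.645 + 0.842 = 2.487.
d_min = 2.487 / √275 = 2.487 / 16.583 = 0.150.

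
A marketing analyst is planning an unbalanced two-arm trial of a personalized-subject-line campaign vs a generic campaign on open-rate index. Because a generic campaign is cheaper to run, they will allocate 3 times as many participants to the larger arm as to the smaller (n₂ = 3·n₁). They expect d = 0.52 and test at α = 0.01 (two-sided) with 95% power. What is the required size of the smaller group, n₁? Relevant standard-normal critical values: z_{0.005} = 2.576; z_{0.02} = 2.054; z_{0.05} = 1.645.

With allocation ratio k = n₂/n₁ = 3, Var(x̄₁−x̄₂) = σ²(1/n₁ + 1/(k·n₁)) = σ²·(k+1)/(k·n₁).
So n₁ = (1 + 1/k)·((z_{α/2} + z_β)/d)² = 1.333 × (4.221/0.52)².
n₁ = 1.333 × 65.89 = 87.9.
Round up: n₁ = 88, giving n₂ = 3 × 88 = 264.

n₁ = 88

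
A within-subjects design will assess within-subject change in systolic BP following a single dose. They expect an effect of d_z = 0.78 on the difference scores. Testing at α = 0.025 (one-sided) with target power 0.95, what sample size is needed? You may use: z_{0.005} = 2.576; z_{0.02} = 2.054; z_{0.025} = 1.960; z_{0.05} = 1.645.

n = 22 pairs

For a paired (one-sample on differences) test: n = ((z_{α} + z_β) / d)².
z_{α} + z_β = 1.960 + 1.645 = 3.605.
n = (3.605 / 0.78)² = 4.622² = 21.36.
Round up.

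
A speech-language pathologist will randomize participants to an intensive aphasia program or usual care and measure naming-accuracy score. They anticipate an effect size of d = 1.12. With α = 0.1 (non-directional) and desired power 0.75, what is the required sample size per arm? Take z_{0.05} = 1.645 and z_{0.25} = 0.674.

n = 9 per group

For two independent groups with equal n: n = 2·((z_{α/2} + z_β) / d)².
z_{α/2} + z_β = 1.645 + 0.674 = 2.319.
n = 2 × (2.319 / 1.12)² = 2 × 2.071² = 2 × 4.29 = 8.6.
Round up to the next whole participant.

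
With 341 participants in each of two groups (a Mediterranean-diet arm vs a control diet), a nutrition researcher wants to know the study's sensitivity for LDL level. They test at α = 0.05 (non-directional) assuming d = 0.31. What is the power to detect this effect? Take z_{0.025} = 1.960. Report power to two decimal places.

power ≈ 0.98

For two equal groups, power = Φ(d·√(n/2) − z_{α/2}).
d·√(n/2) = 0.31 × √(341/2) = 0.31 × 13.058 = 4.048.
z_β = 4.048 − 1.960 = 2.088.
Power = Φ(2.088) = 0.982.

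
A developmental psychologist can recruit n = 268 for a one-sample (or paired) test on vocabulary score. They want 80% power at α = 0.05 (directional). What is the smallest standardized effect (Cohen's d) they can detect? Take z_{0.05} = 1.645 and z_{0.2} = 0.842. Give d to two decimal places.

d_min ≈ 0.15

For a single sample (or paired design) of n = 268: d_min = (z_{α} + z_β)/√n.
z-sum = 1.645 + 0.842 = 2.487.
d_min = 2.487 / √268 = 2.487 / 16.371 = 0.152.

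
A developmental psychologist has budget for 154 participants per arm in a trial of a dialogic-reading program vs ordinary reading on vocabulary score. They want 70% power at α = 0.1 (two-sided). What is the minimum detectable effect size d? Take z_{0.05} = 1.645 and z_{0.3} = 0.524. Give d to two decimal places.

d_min ≈ 0.25

For two independent groups of n = 154 each: d_min = (z_{α/2} + z_β)·√(2/n).
z-sum = 1.645 + 0.524 = 2.169.
d_min = 2.169 × √(2/154) = 2.169 × 0.1140 = 0.247.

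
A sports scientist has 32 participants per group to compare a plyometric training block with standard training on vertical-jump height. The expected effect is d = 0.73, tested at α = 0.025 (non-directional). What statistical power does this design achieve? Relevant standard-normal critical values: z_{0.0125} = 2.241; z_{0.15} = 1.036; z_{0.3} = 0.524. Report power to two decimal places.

For two equal groups, power = Φ(d·√(n/2) − z_{α/2}).
d·√(n/2) = 0.73 × √(32/2) = 0.73 × 4.000 = 2.920.
z_β = 2.920 − 2.241 = 0.679.
Power = Φ(0.679) = 0.751.

power ≈ 0.75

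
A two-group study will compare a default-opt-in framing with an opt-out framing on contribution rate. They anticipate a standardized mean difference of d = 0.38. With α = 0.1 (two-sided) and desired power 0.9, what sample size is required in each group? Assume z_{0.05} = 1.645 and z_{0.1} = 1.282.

For two independent groups with equal n: n = 2·((z_{α/2} + z_β) / d)².
z_{α/2} + z_β = 1.645 + 1.282 = 2.927.
n = 2 × (2.927 / 0.38)² = 2 × 7.703² = 2 × 59.33 = 118.7.
Round up to the next whole participant.

n = 119 per group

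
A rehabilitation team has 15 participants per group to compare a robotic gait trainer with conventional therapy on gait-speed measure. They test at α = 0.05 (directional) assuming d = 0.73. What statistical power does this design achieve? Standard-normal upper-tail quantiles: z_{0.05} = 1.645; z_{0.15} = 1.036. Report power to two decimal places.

power ≈ 0.64

For two equal groups, power = Φ(d·√(n/2) − z_{α}).
d·√(n/2) = 0.73 × √(15/2) = 0.73 × 2.739 = 1.999.
z_β = 1.999 − 1.645 = 0.354.
Power = Φ(0.354) = 0.638.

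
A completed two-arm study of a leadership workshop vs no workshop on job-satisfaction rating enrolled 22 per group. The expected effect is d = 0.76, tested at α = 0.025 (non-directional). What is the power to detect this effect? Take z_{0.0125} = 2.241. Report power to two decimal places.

power ≈ 0.61

For two equal groups, power = Φ(d·√(n/2) − z_{α/2}).
d·√(n/2) = 0.76 × √(22/2) = 0.76 × 3.317 = 2.521.
z_β = 2.521 − 2.241 = 0.280.
Power = Φ(0.280) = 0.610.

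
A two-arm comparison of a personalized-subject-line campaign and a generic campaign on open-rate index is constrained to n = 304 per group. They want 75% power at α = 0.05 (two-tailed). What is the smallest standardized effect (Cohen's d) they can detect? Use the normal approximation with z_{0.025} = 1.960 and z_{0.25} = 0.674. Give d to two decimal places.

d_min ≈ 0.21

For two independent groups of n = 304 each: d_min = (z_{α/2} + z_β)·√(2/n).
z-sum = 1.960 + 0.674 = 2.634.
d_min = 2.634 × √(2/304) = 2.634 × 0.0811 = 0.214.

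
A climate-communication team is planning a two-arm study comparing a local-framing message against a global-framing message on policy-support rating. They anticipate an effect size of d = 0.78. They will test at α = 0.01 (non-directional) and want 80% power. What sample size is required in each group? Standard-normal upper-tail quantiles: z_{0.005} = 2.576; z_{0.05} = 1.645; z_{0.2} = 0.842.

For two independent groups with equal n: n = 2·((z_{α/2} + z_β) / d)².
z_{α/2} + z_β = 2.576 + 0.842 = 3.418.
n = 2 × (3.418 / 0.78)² = 2 × 4.382² = 2 × 19.20 = 38.4.
Round up to the next whole participant.

n = 39 per group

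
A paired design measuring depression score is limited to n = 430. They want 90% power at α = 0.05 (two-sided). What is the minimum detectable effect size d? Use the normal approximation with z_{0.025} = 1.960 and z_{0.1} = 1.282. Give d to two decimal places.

d_min ≈ 0.16

For a single sample (or paired design) of n = 430: d_min = (z_{α/2} + z_β)/√n.
z-sum = 1.960 + 1.282 = 3.242.
d_min = 3.242 / √430 = 3.242 / 20.736 = 0.156.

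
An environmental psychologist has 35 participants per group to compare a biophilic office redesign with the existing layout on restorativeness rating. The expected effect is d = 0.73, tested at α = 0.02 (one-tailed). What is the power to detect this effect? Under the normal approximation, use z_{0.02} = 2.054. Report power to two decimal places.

power ≈ 0.84

For two equal groups, power = Φ(d·√(n/2) − z_{α}).
d·√(n/2) = 0.73 × √(35/2) = 0.73 × 4.183 = 3.054.
z_β = 3.054 − 2.054 = 1.000.
Power = Φ(1.000) = 0.841.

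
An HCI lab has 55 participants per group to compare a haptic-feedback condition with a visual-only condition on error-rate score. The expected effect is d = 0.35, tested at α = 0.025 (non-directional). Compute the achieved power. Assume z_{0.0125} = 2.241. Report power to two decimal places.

For two equal groups, power = Φ(d·√(n/2) − z_{α/2}).
d·√(n/2) = 0.35 × √(55/2) = 0.35 × 5.244 = 1.835.
z_β = 1.835 − 2.241 = -0.406.
Power = Φ(-0.406) = 0.343.

power ≈ 0.34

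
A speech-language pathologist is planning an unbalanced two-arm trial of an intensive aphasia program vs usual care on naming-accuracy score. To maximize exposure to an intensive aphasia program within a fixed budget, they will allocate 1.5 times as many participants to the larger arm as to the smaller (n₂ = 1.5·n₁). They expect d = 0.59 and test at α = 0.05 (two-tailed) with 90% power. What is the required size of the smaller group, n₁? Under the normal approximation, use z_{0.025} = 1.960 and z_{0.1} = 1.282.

n₁ = 51

With allocation ratio k = n₂/n₁ = 1.5, Var(x̄₁−x̄₂) = σ²(1/n₁ + 1/(k·n₁)) = σ²·(k+1)/(k·n₁).
So n₁ = (1 + 1/k)·((z_{α/2} + z_β)/d)² = 1.667 × (3.242/0.59)².
n₁ = 1.667 × 30.19 = 50.3.
Round up: n₁ = 51, giving n₂ = ⌈1.5 × 51⌉ = ⌈76.5⌉ = 77.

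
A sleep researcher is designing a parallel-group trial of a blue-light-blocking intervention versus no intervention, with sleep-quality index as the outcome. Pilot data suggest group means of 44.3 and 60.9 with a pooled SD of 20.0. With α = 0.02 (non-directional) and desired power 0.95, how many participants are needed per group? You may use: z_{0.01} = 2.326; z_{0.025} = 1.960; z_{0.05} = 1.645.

n = 46 per group

Cohen's d = |M₁ − M₂| / SD_pooled = |44.3 − 60.9| / 20.0 = 16.6 / 20.0 = 0.830.
For two independent groups with equal n: n = 2·((z_{α/2} + z_β) / d)².
z_{α/2} + z_β = 2.326 + 1.645 = 3.971.
n = 2 × (3.971 / 0.830)² = 2 × 4.784² = 2 × 22.89 = 45.8.
Round up to the next whole participant.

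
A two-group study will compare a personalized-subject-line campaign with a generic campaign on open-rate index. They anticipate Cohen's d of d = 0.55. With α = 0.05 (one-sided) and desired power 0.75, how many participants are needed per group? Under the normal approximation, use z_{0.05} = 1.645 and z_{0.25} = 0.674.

For two independent groups with equal n: n = 2·((z_{α} + z_β) / d)².
z_{α} + z_β = 1.645 + 0.674 = 2.319.
n = 2 × (2.319 / 0.55)² = 2 × 4.216² = 2 × 17.78 = 35.6.
Round up to the next whole participant.

n = 36 per group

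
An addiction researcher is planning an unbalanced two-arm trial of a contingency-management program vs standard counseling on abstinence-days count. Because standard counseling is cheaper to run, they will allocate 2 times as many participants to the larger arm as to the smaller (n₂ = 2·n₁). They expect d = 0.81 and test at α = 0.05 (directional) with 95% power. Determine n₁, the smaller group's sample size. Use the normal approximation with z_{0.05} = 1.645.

n₁ = 25

With allocation ratio k = n₂/n₁ = 2, Var(x̄₁−x̄₂) = σ²(1/n₁ + 1/(k·n₁)) = σ²·(k+1)/(k·n₁).
So n₁ = (1 + 1/k)·((z_{α} + z_β)/d)² = 1.500 × (3.290/0.81)².
n₁ = 1.500 × 16.50 = 24.7.
Round up: n₁ = 25, giving n₂ = 2 × 25 = 50.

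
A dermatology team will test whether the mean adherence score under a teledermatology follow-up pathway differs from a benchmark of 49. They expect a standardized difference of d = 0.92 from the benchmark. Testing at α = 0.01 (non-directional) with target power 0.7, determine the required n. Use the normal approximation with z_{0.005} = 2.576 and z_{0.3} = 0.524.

For a one-sample test: n = ((z_{α/2} + z_β) / d)².
z_{α/2} + z_β = 2.576 + 0.524 = 3.100.
n = (3.100 / 0.92)² = 3.370² = 11.35.
Round up.

n = 12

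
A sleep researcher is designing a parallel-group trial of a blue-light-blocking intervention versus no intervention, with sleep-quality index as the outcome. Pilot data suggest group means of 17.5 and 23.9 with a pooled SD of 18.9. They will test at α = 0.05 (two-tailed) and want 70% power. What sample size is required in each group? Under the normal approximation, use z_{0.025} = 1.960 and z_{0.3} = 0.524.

n = 108 per group

Cohen's d = |M₁ − M₂| / SD_pooled = |17.5 − 23.9| / 18.9 = 6.4 / 18.9 = 0.339.
For two independent groups with equal n: n = 2·((z_{α/2} + z_β) / d)².
z_{α/2} + z_β = 1.960 + 0.524 = 2.484.
n = 2 × (2.484 / 0.339)² = 2 × 7.327² = 2 × 53.69 = 107.4.
Round up to the next whole participant.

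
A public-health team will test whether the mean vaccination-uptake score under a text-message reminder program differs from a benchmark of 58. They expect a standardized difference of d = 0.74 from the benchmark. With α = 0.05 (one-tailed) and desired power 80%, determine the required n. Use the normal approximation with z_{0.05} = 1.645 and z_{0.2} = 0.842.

For a one-sample test: n = ((z_{α} + z_β) / d)².
z_{α} + z_β = 1.645 + 0.842 = 2.487.
n = (2.487 / 0.74)² = 3.361² = 11.30.
Round up.

n = 12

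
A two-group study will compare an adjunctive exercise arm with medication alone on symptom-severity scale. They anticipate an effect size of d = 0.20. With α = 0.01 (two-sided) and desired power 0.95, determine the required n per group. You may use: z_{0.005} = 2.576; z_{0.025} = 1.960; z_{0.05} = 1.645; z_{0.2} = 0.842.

n = 891 per group

For two independent groups with equal n: n = 2·((z_{α/2} + z_β) / d)².
z_{α/2} + z_β = 2.576 + 1.645 = 4.221.
n = 2 × (4.221 / 0.20)² = 2 × 21.105² = 2 × 445.42 = 890.8.
Round up to the next whole participant.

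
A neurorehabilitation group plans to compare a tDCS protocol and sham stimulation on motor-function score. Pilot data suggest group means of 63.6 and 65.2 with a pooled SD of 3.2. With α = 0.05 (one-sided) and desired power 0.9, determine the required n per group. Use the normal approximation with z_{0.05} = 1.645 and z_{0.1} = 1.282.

Cohen's d = |M₁ − M₂| / SD_pooled = |63.6 − 65.2| / 3.2 = 1.6 / 3.2 = 0.500.
For two independent groups with equal n: n = 2·((z_{α} + z_β) / d)².
z_{α} + z_β = 1.645 + 1.282 = 2.927.
n = 2 × (2.927 / 0.500)² = 2 × 5.854² = 2 × 34.27 = 68.5.
Round up to the next whole participant.

n = 69 per group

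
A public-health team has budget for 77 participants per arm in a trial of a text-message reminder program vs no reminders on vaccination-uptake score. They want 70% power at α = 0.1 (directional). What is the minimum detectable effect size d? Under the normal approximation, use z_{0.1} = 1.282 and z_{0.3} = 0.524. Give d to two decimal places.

For two independent groups of n = 77 each: d_min = (z_{α} + z_β)·√(2/n).
z-sum = 1.282 + 0.524 = 1.806.
d_min = 1.806 × √(2/77) = 1.806 × 0.1612 = 0.291.

d_min ≈ 0.29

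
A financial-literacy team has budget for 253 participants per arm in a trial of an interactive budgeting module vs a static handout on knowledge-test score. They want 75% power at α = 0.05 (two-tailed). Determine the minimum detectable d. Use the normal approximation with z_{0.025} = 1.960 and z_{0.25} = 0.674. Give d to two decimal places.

For two independent groups of n = 253 each: d_min = (z_{α/2} + z_β)·√(2/n).
z-sum = 1.960 + 0.674 = 2.634.
d_min = 2.634 × √(2/253) = 2.634 × 0.0889 = 0.234.

d_min ≈ 0.23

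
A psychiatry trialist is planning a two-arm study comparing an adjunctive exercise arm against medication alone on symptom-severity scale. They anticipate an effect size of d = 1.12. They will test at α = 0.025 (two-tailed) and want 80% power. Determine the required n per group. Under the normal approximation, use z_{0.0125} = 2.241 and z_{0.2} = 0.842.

n = 16 per group

For two independent groups with equal n: n = 2·((z_{α/2} + z_β) / d)².
z_{α/2} + z_β = 2.241 + 0.842 = 3.083.
n = 2 × (3.083 / 1.12)² = 2 × 2.753² = 2 × 7.58 = 15.2.
Round up to the next whole participant.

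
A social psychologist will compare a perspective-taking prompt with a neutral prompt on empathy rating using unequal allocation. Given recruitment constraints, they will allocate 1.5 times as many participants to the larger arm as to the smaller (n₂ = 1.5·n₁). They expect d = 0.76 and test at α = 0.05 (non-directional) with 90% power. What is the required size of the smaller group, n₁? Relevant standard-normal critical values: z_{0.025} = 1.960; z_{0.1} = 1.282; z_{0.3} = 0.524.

n₁ = 31

With allocation ratio k = n₂/n₁ = 1.5, Var(x̄₁−x̄₂) = σ²(1/n₁ + 1/(k·n₁)) = σ²·(k+1)/(k·n₁).
So n₁ = (1 + 1/k)·((z_{α/2} + z_β)/d)² = 1.667 × (3.242/0.76)².
n₁ = 1.667 × 18.20 = 30.3.
Round up: n₁ = 31, giving n₂ = ⌈1.5 × 31⌉ = ⌈46.5⌉ = 47.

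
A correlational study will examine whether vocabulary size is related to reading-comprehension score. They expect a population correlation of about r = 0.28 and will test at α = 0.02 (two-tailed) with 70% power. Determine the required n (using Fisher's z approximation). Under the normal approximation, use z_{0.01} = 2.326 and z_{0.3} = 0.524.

Fisher's z: C = ½·ln((1+r)/(1−r)) = ½·ln(1.7778) = 0.2877.
n = ((z_{α/2} + z_β)/C)² + 3.
(2.326 + 0.524) / 0.2877 = 2.850 / 0.2877 = 9.906.
n = 9.906² + 3 = 98.13 + 3 = 101.1.
Round up.

n = 102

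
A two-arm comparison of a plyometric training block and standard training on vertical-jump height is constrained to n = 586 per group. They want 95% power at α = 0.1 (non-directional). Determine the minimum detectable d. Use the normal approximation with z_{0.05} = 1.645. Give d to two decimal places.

d_min ≈ 0.19

For two independent groups of n = 586 each: d_min = (z_{α/2} + z_β)·√(2/n).
z-sum = 1.645 + 1.645 = 3.290.
d_min = 3.290 × √(2/586) = 3.290 × 0.0584 = 0.192.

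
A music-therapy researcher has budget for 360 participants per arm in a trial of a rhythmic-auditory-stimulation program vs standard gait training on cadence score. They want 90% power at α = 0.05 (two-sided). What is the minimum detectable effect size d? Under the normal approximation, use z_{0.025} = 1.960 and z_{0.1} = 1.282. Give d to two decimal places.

d_min ≈ 0.24

For two independent groups of n = 360 each: d_min = (z_{α/2} + z_β)·√(2/n).
z-sum = 1.960 + 1.282 = 3.242.
d_min = 3.242 × √(2/360) = 3.242 × 0.0745 = 0.242.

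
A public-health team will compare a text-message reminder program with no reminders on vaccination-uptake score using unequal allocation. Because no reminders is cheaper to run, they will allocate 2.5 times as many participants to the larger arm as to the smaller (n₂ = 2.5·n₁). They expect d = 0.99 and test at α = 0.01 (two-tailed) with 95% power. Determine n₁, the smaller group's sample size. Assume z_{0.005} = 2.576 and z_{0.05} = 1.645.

n₁ = 26

With allocation ratio k = n₂/n₁ = 2.5, Var(x̄₁−x̄₂) = σ²(1/n₁ + 1/(k·n₁)) = σ²·(k+1)/(k·n₁).
So n₁ = (1 + 1/k)·((z_{α/2} + z_β)/d)² = 1.400 × (4.221/0.99)².
n₁ = 1.400 × 18.18 = 25.5.
Round up: n₁ = 26, giving n₂ = 2.5 × 26 = 65.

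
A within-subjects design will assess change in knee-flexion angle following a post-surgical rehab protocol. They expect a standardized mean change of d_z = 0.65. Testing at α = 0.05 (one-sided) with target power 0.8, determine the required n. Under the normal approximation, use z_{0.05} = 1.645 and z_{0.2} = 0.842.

For a paired (one-sample on differences) test: n = ((z_{α} + z_β) / d)².
z_{α} + z_β = 1.645 + 0.842 = 2.487.
n = (2.487 / 0.65)² = 3.826² = 14.64.
Round up.

n = 15 pairs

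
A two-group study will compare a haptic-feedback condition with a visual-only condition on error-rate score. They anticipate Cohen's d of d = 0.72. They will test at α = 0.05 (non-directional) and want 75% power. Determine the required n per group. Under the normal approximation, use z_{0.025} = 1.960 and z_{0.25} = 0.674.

For two independent groups with equal n: n = 2·((z_{α/2} + z_β) / d)².
z_{α/2} + z_β = 1.960 + 0.674 = 2.634.
n = 2 × (2.634 / 0.72)² = 2 × 3.658² = 2 × 13.38 = 26.8.
Round up to the next whole participant.

n = 27 per group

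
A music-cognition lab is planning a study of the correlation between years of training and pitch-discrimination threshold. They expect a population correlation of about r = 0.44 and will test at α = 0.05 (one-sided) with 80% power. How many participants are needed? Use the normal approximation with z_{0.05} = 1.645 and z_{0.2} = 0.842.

Fisher's z: C = ½·ln((1+r)/(1−r)) = ½·ln(2.5714) = 0.4722.
n = ((z_{α} + z_β)/C)² + 3.
(1.645 + 0.842) / 0.4722 = 2.487 / 0.4722 = 5.267.
n = 5.267² + 3 = 27.74 + 3 = 30.7.
Round up.

n = 31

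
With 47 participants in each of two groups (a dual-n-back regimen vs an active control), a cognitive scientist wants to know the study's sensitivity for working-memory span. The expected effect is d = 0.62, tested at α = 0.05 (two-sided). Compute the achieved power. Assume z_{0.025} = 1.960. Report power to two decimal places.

power ≈ 0.85

For two equal groups, power = Φ(d·√(n/2) − z_{α/2}).
d·√(n/2) = 0.62 × √(47/2) = 0.62 × 4.848 = 3.006.
z_β = 3.006 − 1.960 = 1.046.
Power = Φ(1.046) = 0.852.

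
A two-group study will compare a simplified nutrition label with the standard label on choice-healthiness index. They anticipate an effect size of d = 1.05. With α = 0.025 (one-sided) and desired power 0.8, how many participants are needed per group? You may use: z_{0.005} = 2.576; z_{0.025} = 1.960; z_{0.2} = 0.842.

For two independent groups with equal n: n = 2·((z_{α} + z_β) / d)².
z_{α} + z_β = 1.960 + 0.842 = 2.802.
n = 2 × (2.802 / 1.05)² = 2 × 2.669² = 2 × 7.12 = 14.2.
Round up to the next whole participant.

n = 15 per group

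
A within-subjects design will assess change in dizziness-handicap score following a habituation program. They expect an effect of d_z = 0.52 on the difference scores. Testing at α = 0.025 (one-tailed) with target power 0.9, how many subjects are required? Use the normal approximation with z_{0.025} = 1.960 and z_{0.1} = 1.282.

n = 39 pairs

For a paired (one-sample on differences) test: n = ((z_{α} + z_β) / d)².
z_{α} + z_β = 1.960 + 1.282 = 3.242.
n = (3.242 / 0.52)² = 6.235² = 38.87.
Round up.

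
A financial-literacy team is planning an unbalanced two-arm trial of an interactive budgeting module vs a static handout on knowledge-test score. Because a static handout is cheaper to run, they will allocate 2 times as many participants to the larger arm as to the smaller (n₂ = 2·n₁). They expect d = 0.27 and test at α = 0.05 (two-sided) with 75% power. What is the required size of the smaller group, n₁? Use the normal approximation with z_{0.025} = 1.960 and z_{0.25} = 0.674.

n₁ = 143

With allocation ratio k = n₂/n₁ = 2, Var(x̄₁−x̄₂) = σ²(1/n₁ + 1/(k·n₁)) = σ²·(k+1)/(k·n₁).
So n₁ = (1 + 1/k)·((z_{α/2} + z_β)/d)² = 1.500 × (2.634/0.27)².
n₁ = 1.500 × 95.17 = 142.8.
Round up: n₁ = 143, giving n₂ = 2 × 143 = 286.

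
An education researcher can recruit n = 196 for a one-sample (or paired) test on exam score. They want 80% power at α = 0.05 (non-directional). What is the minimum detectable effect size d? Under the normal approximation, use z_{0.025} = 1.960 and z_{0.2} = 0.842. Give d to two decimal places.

For a single sample (or paired design) of n = 196: d_min = (z_{α/2} + z_β)/√n.
z-sum = 1.960 + 0.842 = 2.802.
d_min = 2.802 / √196 = 2.802 / 14.000 = 0.200.

d_min ≈ 0.20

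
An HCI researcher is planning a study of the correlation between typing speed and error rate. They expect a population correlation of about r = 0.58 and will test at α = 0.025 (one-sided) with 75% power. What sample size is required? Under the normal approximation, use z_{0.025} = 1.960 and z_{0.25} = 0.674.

Fisher's z: C = ½·ln((1+r)/(1−r)) = ½·ln(3.7619) = 0.6625.
n = ((z_{α} + z_β)/C)² + 3.
(1.960 + 0.674) / 0.6625 = 2.634 / 0.6625 = 3.976.
n = 3.976² + 3 = 15.81 + 3 = 18.8.
Round up.

n = 19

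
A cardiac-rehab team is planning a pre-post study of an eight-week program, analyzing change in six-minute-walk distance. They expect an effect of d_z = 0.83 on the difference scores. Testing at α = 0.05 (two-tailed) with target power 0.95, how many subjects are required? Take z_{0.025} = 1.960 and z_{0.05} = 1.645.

For a paired (one-sample on differences) test: n = ((z_{α/2} + z_β) / d)².
z_{α/2} + z_β = 1.960 + 1.645 = 3.605.
n = (3.605 / 0.83)² = 4.343² = 18.86.
Round up.

n = 19 pairs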